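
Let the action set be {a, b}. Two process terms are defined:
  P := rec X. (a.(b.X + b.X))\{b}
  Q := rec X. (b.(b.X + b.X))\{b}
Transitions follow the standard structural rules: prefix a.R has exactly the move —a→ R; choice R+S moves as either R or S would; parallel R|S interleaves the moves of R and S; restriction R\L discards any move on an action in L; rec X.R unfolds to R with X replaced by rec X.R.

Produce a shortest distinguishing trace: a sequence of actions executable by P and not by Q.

Reachable graph of P (2 states):
  s0 = rec X. (a.(b.X + b.X))\{b} → ··a··> s1
  s1 = (b.(rec X. (a.(b.X + b.X))\{b}) + b.(rec X. (a.(b.X + b.X))\{b}))\{b} → ·
Reachable graph of Q (1 states):
  t0 = rec X. (b.(b.X + b.X))\{b} → ·
Run σ = ⟨a⟩ on P: start {s0}
  [1] a ⇒ {s1}
  P completes σ.
Run σ = ⟨a⟩ on Q: start {t0}
  [1] a ⇒ no successor for Q

a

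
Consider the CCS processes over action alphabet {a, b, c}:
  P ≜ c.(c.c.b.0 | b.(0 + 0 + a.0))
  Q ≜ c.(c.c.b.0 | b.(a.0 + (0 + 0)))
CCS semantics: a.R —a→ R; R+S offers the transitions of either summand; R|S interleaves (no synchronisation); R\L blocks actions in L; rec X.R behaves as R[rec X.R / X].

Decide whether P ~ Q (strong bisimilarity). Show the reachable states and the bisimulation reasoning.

P ~ Q

Reachable graph of P (13 states):
  p0 = c.(c.c.b.0 | b.(0 + 0 + a.0)) → —c→ p1
  p1 = c.c.b.0 | b.(0 + 0 + a.0) → —b→ p2, —c→ p3
  p2 = c.c.b.0 | (0 + 0 + a.0) → —a→ p4, —c→ p5
  p3 = c.b.0 | b.(0 + 0 + a.0) → —b→ p5, —c→ p6
  p4 = c.c.b.0 | 0 → —c→ p7
  p5 = c.b.0 | (0 + 0 + a.0) → —a→ p7, —c→ p8
  p6 = b.0 | b.(0 + 0 + a.0) → —b→ p8, —b→ p9
  p7 = c.b.0 | 0 → —c→ p10
  p8 = b.0 | (0 + 0 + a.0) → —a→ p10, —b→ p11
  p9 = 0 | b.(0 + 0 + a.0) → —b→ p11
  p10 = b.0 | 0 → —b→ p12
  p11 = 0 | (0 + 0 + a.0) → —a→ p12
  p12 = 0 | 0 → ∅
Reachable graph of Q (13 states):
  q0 = c.(c.c.b.0 | b.(a.0 + (0 + 0))) → —c→ q1
  q1 = c.c.b.0 | b.(a.0 + (0 + 0)) → —b→ q2, —c→ q3
  q2 = c.c.b.0 | (a.0 + (0 + 0)) → —a→ q4, —c→ q5
  q3 = c.b.0 | b.(a.0 + (0 + 0)) → —b→ q5, —c→ q6
  q4 = c.c.b.0 | 0 → —c→ q7
  q5 = c.b.0 | (a.0 + (0 + 0)) → —a→ q7, —c→ q8
  q6 = b.0 | b.(a.0 + (0 + 0)) → —b→ q8, —b→ q9
  q7 = c.b.0 | 0 → —c→ q10
  q8 = b.0 | (a.0 + (0 + 0)) → —a→ q10, —b→ q11
  q9 = 0 | b.(a.0 + (0 + 0)) → —b→ q11
  q10 = b.0 | 0 → —b→ q12
  q11 = 0 | (a.0 + (0 + 0)) → —a→ q12
  q12 = 0 | 0 → ∅
Bisimilarity quotient blocks:
  B0 = {p0, q0}
  B1 = {p1, q1}
  B2 = {p3, q3}
  B3 = {p6, q6}
  B4 = {p8, q8}
  B5 = {p11, q11}
  B6 = {p12, q12}
  B7 = {p10, q10}
  B8 = {p9, q9}
  B9 = {p5, q5}
  B10 = {p7, q7}
  B11 = {p2, q2}
  B12 = {p4, q4}
p0 ∈ B0, q0 ∈ B0 → same block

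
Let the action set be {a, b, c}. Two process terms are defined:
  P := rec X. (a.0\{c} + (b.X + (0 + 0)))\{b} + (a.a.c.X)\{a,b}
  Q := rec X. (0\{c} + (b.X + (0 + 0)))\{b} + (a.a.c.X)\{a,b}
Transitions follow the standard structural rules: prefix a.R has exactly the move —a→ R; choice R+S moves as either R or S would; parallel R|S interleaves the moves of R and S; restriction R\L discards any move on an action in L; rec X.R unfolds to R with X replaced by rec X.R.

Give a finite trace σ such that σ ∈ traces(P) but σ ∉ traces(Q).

LTS(P): 2 reachable states
  s0 = rec X. (a.0\{c} + (b.X + (0 + 0)))\{b} + (a.a.c.X)\{a,b} :: -a-> s1
  s1 = 0\{c}\{b} :: deadlocked
LTS(Q): 1 reachable states
  t0 = rec X. (0\{c} + (b.X + (0 + 0)))\{b} + (a.a.c.X)\{a,b} :: deadlocked
Run σ = ⟨a⟩ on P: start {s0}
  [1] a ⇒ {s1}
  P completes σ.
Run σ = ⟨a⟩ on Q: start {t0}
  [1] a ⇒ ∅ (Q stuck)

a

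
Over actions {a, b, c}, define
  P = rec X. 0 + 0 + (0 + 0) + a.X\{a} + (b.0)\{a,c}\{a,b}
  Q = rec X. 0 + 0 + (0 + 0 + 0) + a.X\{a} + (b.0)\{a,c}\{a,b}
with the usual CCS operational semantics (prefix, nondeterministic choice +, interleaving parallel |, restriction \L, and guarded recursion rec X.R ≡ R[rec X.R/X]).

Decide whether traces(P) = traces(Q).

Reachable graph of P (2 states):
  s0 = rec X. 0 + 0 + (0 + 0) + a.X\{a} + (b.0)\{a,c}\{a,b} :: -a-> s1
  s1 = (rec X. 0 + 0 + (0 + 0) + a.X\{a} + (b.0)\{a,c}\{a,b})\{a} :: ·
Reachable graph of Q (2 states):
  t0 = rec X. 0 + 0 + (0 + 0 + 0) + a.X\{a} + (b.0)\{a,c}\{a,b} :: -a-> t1
  t1 = (rec X. 0 + 0 + (0 + 0 + 0) + a.X\{a} + (b.0)\{a,c}\{a,b})\{a} :: ·
Bisimilarity quotient blocks:
  B0 = {s0, t0}
  B1 = {s1, t1}
s0 ∈ B0, t0 ∈ B0 → same block
Bisimilar ⇒ trace-equivalent.

YES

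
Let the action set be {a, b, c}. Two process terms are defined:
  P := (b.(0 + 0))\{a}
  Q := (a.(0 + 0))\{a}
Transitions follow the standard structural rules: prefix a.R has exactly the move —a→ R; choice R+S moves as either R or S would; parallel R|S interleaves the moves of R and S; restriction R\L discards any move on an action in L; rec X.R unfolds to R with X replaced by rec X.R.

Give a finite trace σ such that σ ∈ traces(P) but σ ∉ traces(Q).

P's transition system — 2 states:
  s0 = (b.(0 + 0))\{a} ⊢ —b→ s1
  s1 = (0 + 0)\{a} ⊢ deadlocked
Q's transition system — 1 states:
  t0 = (a.(0 + 0))\{a} ⊢ deadlocked
Executing b from P (initial set {s0}):
  after b @ step 1: {s1}
  ✓ P
Executing b from Q (initial set {t0}):
  after b @ step 1: no successor for Q

b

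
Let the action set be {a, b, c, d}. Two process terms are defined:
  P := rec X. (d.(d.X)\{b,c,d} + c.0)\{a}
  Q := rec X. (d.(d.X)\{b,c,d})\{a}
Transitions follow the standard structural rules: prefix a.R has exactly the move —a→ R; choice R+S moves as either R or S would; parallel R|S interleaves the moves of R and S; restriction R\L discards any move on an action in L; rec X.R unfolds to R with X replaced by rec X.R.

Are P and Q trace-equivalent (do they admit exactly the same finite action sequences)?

Reachable graph of P (3 states):
  s0 = rec X. (d.(d.X)\{b,c,d} + c.0)\{a} has moves —c→ s1, —d→ s2
  s1 = 0\{a} has moves ∅
  s2 = (d.(rec X. (d.(d.X)\{b,c,d} + c.0)\{a}))\{b,c,d}\{a} has moves ∅
Reachable graph of Q (2 states):
  t0 = rec X. (d.(d.X)\{b,c,d})\{a} has moves —d→ t1
  t1 = (d.(rec X. (d.(d.X)\{b,c,d})\{a}))\{b,c,d}\{a} has moves ∅
Executing c from P (initial set {s0}):
  [1] c ⇒ {s1}
  ✓ P
Executing c from Q (initial set {t0}):
  [1] c ⇒ no successor for Q

traces(P) ≠ traces(Q) — witness ⟨c⟩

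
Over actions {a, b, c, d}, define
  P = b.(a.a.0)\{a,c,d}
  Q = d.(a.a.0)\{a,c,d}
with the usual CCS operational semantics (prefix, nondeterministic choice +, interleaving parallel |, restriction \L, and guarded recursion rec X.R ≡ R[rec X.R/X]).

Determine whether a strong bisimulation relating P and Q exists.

not bisimilar

P's transition system — 2 states:
  u0 = b.(a.a.0)\{a,c,d} has moves ··b··> u1
  u1 = (a.a.0)\{a,c,d} has moves stopped
Q's transition system — 2 states:
  v0 = d.(a.a.0)\{a,c,d} has moves ··d··> v1
  v1 = (a.a.0)\{a,c,d} has moves stopped
Coarsest stable partition (strong bisimilarity classes):
  B0 = {u0}
  B1 = {u1, v1}
  B2 = {v0}
u0 ∈ B0, v0 ∈ B2 → different blocks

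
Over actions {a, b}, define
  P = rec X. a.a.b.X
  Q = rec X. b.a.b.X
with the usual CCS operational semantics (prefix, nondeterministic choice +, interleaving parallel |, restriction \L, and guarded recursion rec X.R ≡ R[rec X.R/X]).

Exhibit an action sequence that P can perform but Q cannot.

Reachable graph of P (3 states):
  s0 = rec X. a.a.b.X → —a→ s1
  s1 = a.b.(rec X. a.a.b.X) → —a→ s2
  s2 = b.(rec X. a.a.b.X) → —b→ s0
Reachable graph of Q (3 states):
  t0 = rec X. b.a.b.X → —b→ t1
  t1 = a.b.(rec X. b.a.b.X) → —a→ t2
  t2 = b.(rec X. b.a.b.X) → —b→ t0
Trace ⟨a⟩ through P, begin at {s0}:
  [1] a ⇒ {s1}
  P completes σ.
Trace ⟨a⟩ through Q, begin at {t0}:
  [1] a ⇒ no successor for Q

a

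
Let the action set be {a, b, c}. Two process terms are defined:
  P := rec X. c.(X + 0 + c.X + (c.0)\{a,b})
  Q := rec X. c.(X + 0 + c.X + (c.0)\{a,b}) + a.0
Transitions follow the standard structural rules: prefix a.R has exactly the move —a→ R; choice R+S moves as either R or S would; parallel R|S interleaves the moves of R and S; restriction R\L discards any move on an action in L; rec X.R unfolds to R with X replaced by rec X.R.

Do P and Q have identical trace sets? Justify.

Reachable graph of P (3 states):
  p0 = rec X. c.(X + 0 + c.X + (c.0)\{a,b}) has moves —c→ p1
  p1 = (rec X. c.(X + 0 + c.X + (c.0)\{a,b})) + 0 + c.(rec X. c.(X + 0 + c.X + (c.0)\{a,b})) + (c.0)\{a,b} has moves —c→ p0, —c→ p1, —c→ p2
  p2 = 0\{a,b} has moves ·
Reachable graph of Q (4 states):
  q0 = rec X. c.(X + 0 + c.X + (c.0)\{a,b}) + a.0 has moves —a→ q1, —c→ q2
  q1 = 0 has moves ·
  q2 = (rec X. c.(X + 0 + c.X + (c.0)\{a,b}) + a.0) + 0 + c.(rec X. c.(X + 0 + c.X + (c.0)\{a,b}) + a.0) + (c.0)\{a,b} has moves —a→ q1, —c→ q0, —c→ q2, —c→ q3
  q3 = 0\{a,b} has moves ·
Executing a from Q (initial set {q0}):
  [1] a ⇒ {q1}
  — Q admits the full trace.
Executing a from P (initial set {p0}):
  [1] a ⇒ ∅ (P stuck)

NO — witness ⟨a⟩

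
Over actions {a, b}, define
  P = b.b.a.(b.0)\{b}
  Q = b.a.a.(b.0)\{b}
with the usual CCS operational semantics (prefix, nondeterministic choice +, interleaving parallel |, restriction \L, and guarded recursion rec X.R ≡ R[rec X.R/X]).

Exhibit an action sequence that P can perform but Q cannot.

bb

P's transition system — 4 states:
  u0 = b.b.a.(b.0)\{b} ⊢ -b-> u1
  u1 = b.a.(b.0)\{b} ⊢ -b-> u2
  u2 = a.(b.0)\{b} ⊢ -a-> u3
  u3 = (b.0)\{b} ⊢ stopped
Q's transition system — 4 states:
  v0 = b.a.a.(b.0)\{b} ⊢ -b-> v1
  v1 = a.a.(b.0)\{b} ⊢ -a-> v2
  v2 = a.(b.0)\{b} ⊢ -a-> v3
  v3 = (b.0)\{b} ⊢ stopped
Executing bb from P (initial set {u0}):
  after b @ step 1: {u1}
  after b @ step 2: {u2}
  — P admits the full trace.
Executing bb from Q (initial set {v0}):
  after b @ step 1: {v1}
  after b @ step 2: ∅ (Q stuck)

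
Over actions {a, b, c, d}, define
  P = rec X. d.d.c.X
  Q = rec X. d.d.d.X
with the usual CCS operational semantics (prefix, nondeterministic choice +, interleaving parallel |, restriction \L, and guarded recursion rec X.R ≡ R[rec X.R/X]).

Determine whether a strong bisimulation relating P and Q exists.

Reachable graph of P (3 states):
  s0 = rec X. d.d.c.X has moves --d--▸ s1
  s1 = d.c.(rec X. d.d.c.X) has moves --d--▸ s2
  s2 = c.(rec X. d.d.c.X) has moves --c--▸ s0
Reachable graph of Q (3 states):
  t0 = rec X. d.d.d.X has moves --d--▸ t1
  t1 = d.d.(rec X. d.d.d.X) has moves --d--▸ t2
  t2 = d.(rec X. d.d.d.X) has moves --d--▸ t0
Bisimilarity quotient blocks:
  B0 = {s0}
  B1 = {s1}
  B2 = {s2}
  B3 = {t0, t1, t2}
s0 ∈ B0, t0 ∈ B3 → different blocks

NO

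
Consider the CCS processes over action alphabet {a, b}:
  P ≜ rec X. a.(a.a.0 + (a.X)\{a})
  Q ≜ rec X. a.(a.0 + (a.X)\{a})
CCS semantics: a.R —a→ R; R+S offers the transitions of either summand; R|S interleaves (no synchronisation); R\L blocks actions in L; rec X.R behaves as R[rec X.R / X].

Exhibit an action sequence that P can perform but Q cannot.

aaa

P's transition system — 4 states:
  u0 = rec X. a.(a.a.0 + (a.X)\{a}) has moves =a=> u1
  u1 = a.a.0 + (a.(rec X. a.(a.a.0 + (a.X)\{a})))\{a} has moves =a=> u2
  u2 = a.0 has moves =a=> u3
  u3 = 0 has moves ∅
Q's transition system — 3 states:
  v0 = rec X. a.(a.0 + (a.X)\{a}) has moves =a=> v1
  v1 = a.0 + (a.(rec X. a.(a.0 + (a.X)\{a})))\{a} has moves =a=> v2
  v2 = 0 has moves ∅
Executing aaa from P (initial set {u0}):
  [1] a ⇒ {u1}
  [2] a ⇒ {u2}
  [3] a ⇒ {u3}
  — P admits the full trace.
Executing aaa from Q (initial set {v0}):
  [1] a ⇒ {v1}
  [2] a ⇒ {v2}
  [3] a ⇒ ∅  — Q cannot continue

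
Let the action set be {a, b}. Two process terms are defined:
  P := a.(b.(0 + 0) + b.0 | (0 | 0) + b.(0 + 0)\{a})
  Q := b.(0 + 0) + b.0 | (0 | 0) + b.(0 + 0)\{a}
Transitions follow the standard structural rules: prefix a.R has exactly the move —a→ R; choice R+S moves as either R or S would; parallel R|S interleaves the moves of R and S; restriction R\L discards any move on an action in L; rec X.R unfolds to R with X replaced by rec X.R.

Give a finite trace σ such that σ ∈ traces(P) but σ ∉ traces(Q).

LTS(P): 5 reachable states
  p0 = a.(b.(0 + 0) + b.0 | (0 | 0) + b.(0 + 0)\{a}) | -a-> p1
  p1 = b.(0 + 0) + b.0 | (0 | 0) + b.(0 + 0)\{a} | -b-> p2, -b-> p3, -b-> p4
  p2 = (0 + 0)\{a} | ∅
  p3 = 0 + 0 | ∅
  p4 = 0 | (0 | 0) | ∅
LTS(Q): 4 reachable states
  q0 = b.(0 + 0) + b.0 | (0 | 0) + b.(0 + 0)\{a} | -b-> q1, -b-> q2, -b-> q3
  q1 = (0 + 0)\{a} | ∅
  q2 = 0 + 0 | ∅
  q3 = 0 | (0 | 0) | ∅
Trace ⟨a⟩ through P, begin at {p0}:
  after a @ step 1: {p1}
  — P admits the full trace.
Trace ⟨a⟩ through Q, begin at {q0}:
  after a @ step 1: ∅ (Q stuck)

a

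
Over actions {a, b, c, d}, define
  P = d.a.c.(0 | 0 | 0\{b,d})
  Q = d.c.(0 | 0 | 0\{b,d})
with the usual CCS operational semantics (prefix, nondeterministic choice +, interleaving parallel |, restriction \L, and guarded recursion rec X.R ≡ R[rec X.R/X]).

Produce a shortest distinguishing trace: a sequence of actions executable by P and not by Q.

Reachable graph of P (4 states):
  m0 = d.a.c.(0 | 0 | 0\{b,d}) ⊢ ··d··> m1
  m1 = a.c.(0 | 0 | 0\{b,d}) ⊢ ··a··> m2
  m2 = c.(0 | 0 | 0\{b,d}) ⊢ ··c··> m3
  m3 = 0 | 0 | 0\{b,d} ⊢ (no moves)
Reachable graph of Q (3 states):
  n0 = d.c.(0 | 0 | 0\{b,d}) ⊢ ··d··> n1
  n1 = c.(0 | 0 | 0\{b,d}) ⊢ ··c··> n2
  n2 = 0 | 0 | 0\{b,d} ⊢ (no moves)
Run σ = ⟨da⟩ on P: start {m0}
  step 1 (d): {m1}
  step 2 (a): {m2}
  — P admits the full trace.
Run σ = ⟨da⟩ on Q: start {n0}
  step 1 (d): {n1}
  step 2 (a): ∅ (Q stuck)

da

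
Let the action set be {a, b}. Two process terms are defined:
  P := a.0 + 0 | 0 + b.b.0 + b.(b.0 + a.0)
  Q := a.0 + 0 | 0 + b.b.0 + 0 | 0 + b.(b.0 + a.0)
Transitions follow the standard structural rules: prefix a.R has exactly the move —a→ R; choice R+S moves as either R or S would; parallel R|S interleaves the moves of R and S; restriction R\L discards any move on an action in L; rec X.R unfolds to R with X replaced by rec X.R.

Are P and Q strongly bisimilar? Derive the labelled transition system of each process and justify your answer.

bisimilar

Reachable graph of P (4 states):
  p0 = a.0 + 0 | 0 + b.b.0 + b.(b.0 + a.0) ⊢ -a-> p1, -b-> p2, -b-> p3
  p1 = 0 ⊢ (no moves)
  p2 = b.0 ⊢ -b-> p1
  p3 = b.0 + a.0 ⊢ -a-> p1, -b-> p1
Reachable graph of Q (4 states):
  q0 = a.0 + 0 | 0 + b.b.0 + 0 | 0 + b.(b.0 + a.0) ⊢ -a-> q1, -b-> q2, -b-> q3
  q1 = 0 ⊢ (no moves)
  q2 = b.0 ⊢ -b-> q1
  q3 = b.0 + a.0 ⊢ -a-> q1, -b-> q1
Coarsest stable partition (strong bisimilarity classes):
  B0 = {p0, q0}
  B1 = {p1, q1}
  B2 = {p2, q2}
  B3 = {p3, q3}
p0 ∈ B0, q0 ∈ B0 → same block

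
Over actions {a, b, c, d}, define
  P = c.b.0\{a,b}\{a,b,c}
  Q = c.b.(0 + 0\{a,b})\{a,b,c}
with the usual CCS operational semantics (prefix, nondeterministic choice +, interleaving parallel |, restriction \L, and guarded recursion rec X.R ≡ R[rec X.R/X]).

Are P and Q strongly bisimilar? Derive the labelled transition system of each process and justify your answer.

LTS(P): 3 reachable states
  u0 = c.b.0\{a,b}\{a,b,c} | =c=> u1
  u1 = b.0\{a,b}\{a,b,c} | =b=> u2
  u2 = 0\{a,b}\{a,b,c} | ·
LTS(Q): 3 reachable states
  v0 = c.b.(0 + 0\{a,b})\{a,b,c} | =c=> v1
  v1 = b.(0 + 0\{a,b})\{a,b,c} | =b=> v2
  v2 = (0 + 0\{a,b})\{a,b,c} | ·
Partition-refinement fixed point:
  B0 = {u0, v0}
  B1 = {u1, v1}
  B2 = {u2, v2}
u0 ∈ B0, v0 ∈ B0 → same block

YES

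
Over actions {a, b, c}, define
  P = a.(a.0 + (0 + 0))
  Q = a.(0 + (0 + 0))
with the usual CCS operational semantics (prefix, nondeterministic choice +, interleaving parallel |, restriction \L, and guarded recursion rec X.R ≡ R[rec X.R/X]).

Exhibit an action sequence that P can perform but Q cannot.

LTS(P): 3 reachable states
  u0 = a.(a.0 + (0 + 0)) ⊢ --a--▸ u1
  u1 = a.0 + (0 + 0) ⊢ --a--▸ u2
  u2 = 0 ⊢ ·
LTS(Q): 2 reachable states
  v0 = a.(0 + (0 + 0)) ⊢ --a--▸ v1
  v1 = 0 + (0 + 0) ⊢ ·
Executing aa from P (initial set {u0}):
  [1] a ⇒ {u1}
  [2] a ⇒ {u2}
  — P admits the full trace.
Executing aa from Q (initial set {v0}):
  [1] a ⇒ {v1}
  [2] a ⇒ no successor for Q

aa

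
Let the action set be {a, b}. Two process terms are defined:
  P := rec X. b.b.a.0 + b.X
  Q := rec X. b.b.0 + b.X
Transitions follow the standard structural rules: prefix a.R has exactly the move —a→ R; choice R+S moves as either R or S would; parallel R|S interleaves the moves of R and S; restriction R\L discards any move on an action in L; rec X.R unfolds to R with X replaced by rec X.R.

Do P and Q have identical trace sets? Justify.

traces(P) ≠ traces(Q) — witness ⟨bba⟩

LTS(P): 4 reachable states
  s0 = rec X. b.b.a.0 + b.X has moves ··b··> s0, ··b··> s1
  s1 = b.a.0 has moves ··b··> s2
  s2 = a.0 has moves ··a··> s3
  s3 = 0 has moves stopped
LTS(Q): 3 reachable states
  t0 = rec X. b.b.0 + b.X has moves ··b··> t0, ··b··> t1
  t1 = b.0 has moves ··b··> t2
  t2 = 0 has moves stopped
Run σ = ⟨bba⟩ on P: start {s0}
  [1] b ⇒ {s0, s1}
  [2] b ⇒ {s0, s1, s2}
  [3] a ⇒ {s3}
  ✓ P
Run σ = ⟨bba⟩ on Q: start {t0}
  [1] b ⇒ {t0, t1}
  [2] b ⇒ {t0, t1, t2}
  [3] a ⇒ ∅  — Q cannot continue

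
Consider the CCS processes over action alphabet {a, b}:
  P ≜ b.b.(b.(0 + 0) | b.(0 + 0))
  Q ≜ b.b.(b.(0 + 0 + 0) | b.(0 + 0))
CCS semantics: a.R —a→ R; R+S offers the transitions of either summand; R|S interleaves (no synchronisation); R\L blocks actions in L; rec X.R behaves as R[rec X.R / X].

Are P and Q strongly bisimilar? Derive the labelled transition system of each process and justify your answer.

LTS(P): 6 reachable states
  p0 = b.b.(b.(0 + 0) | b.(0 + 0)) | =b=> p1
  p1 = b.(b.(0 + 0) | b.(0 + 0)) | =b=> p2
  p2 = b.(0 + 0) | b.(0 + 0) | =b=> p3, =b=> p4
  p3 = (0 + 0) | b.(0 + 0) | =b=> p5
  p4 = b.(0 + 0) | (0 + 0) | =b=> p5
  p5 = (0 + 0) | (0 + 0) | deadlocked
LTS(Q): 6 reachable states
  q0 = b.b.(b.(0 + 0 + 0) | b.(0 + 0)) | =b=> q1
  q1 = b.(b.(0 + 0 + 0) | b.(0 + 0)) | =b=> q2
  q2 = b.(0 + 0 + 0) | b.(0 + 0) | =b=> q3, =b=> q4
  q3 = (0 + 0 + 0) | b.(0 + 0) | =b=> q5
  q4 = b.(0 + 0 + 0) | (0 + 0) | =b=> q5
  q5 = (0 + 0 + 0) | (0 + 0) | deadlocked
Partition-refinement fixed point:
  B0 = {p0, q0}
  B1 = {p1, q1}
  B2 = {p2, q2}
  B3 = {p3, p4, q3, q4}
  B4 = {p5, q5}
p0 ∈ B0, q0 ∈ B0 → same block

P ~ Q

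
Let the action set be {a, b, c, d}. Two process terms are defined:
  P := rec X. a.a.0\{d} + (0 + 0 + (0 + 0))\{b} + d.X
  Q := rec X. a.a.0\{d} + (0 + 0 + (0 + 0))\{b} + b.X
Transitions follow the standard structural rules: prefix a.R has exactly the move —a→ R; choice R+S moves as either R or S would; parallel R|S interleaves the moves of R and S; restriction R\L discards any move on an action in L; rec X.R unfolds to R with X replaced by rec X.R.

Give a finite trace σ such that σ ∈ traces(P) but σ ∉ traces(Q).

LTS(P): 3 reachable states
  p0 = rec X. a.a.0\{d} + (0 + 0 + (0 + 0))\{b} + d.X → —a→ p1, —d→ p0
  p1 = a.0\{d} → —a→ p2
  p2 = 0\{d} → ∅
LTS(Q): 3 reachable states
  q0 = rec X. a.a.0\{d} + (0 + 0 + (0 + 0))\{b} + b.X → —a→ q1, —b→ q0
  q1 = a.0\{d} → —a→ q2
  q2 = 0\{d} → ∅
Trace ⟨d⟩ through P, begin at {p0}:
  step 1 (d): {p0}
  P completes σ.
Trace ⟨d⟩ through Q, begin at {q0}:
  step 1 (d): ∅ (Q stuck)

d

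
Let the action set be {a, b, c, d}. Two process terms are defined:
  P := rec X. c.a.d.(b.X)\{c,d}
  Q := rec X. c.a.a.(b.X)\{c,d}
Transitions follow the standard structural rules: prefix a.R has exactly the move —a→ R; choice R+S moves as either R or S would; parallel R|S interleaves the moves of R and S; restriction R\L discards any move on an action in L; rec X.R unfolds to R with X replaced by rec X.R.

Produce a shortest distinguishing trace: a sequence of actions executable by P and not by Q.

cad

P's transition system — 5 states:
  m0 = rec X. c.a.d.(b.X)\{c,d} → =c=> m1
  m1 = a.d.(b.(rec X. c.a.d.(b.X)\{c,d}))\{c,d} → =a=> m2
  m2 = d.(b.(rec X. c.a.d.(b.X)\{c,d}))\{c,d} → =d=> m3
  m3 = (b.(rec X. c.a.d.(b.X)\{c,d}))\{c,d} → =b=> m4
  m4 = (rec X. c.a.d.(b.X)\{c,d})\{c,d} → ∅
Q's transition system — 5 states:
  n0 = rec X. c.a.a.(b.X)\{c,d} → =c=> n1
  n1 = a.a.(b.(rec X. c.a.a.(b.X)\{c,d}))\{c,d} → =a=> n2
  n2 = a.(b.(rec X. c.a.a.(b.X)\{c,d}))\{c,d} → =a=> n3
  n3 = (b.(rec X. c.a.a.(b.X)\{c,d}))\{c,d} → =b=> n4
  n4 = (rec X. c.a.a.(b.X)\{c,d})\{c,d} → ∅
Trace ⟨cad⟩ through P, begin at {m0}:
  [1] c ⇒ {m1}
  [2] a ⇒ {m2}
  [3] d ⇒ {m3}
  — P admits the full trace.
Trace ⟨cad⟩ through Q, begin at {n0}:
  [1] c ⇒ {n1}
  [2] a ⇒ {n2}
  [3] d ⇒ ∅  — Q cannot continue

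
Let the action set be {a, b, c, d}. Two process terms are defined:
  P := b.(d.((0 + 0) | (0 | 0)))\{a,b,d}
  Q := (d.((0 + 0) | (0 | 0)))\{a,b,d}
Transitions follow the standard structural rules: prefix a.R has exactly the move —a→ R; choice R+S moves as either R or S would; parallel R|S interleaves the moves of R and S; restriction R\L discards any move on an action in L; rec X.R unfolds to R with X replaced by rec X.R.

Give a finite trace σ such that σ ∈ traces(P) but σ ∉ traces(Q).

Reachable graph of P (2 states):
  u0 = b.(d.((0 + 0) | (0 | 0)))\{a,b,d} :: ··b··> u1
  u1 = (d.((0 + 0) | (0 | 0)))\{a,b,d} :: deadlocked
Reachable graph of Q (1 states):
  v0 = (d.((0 + 0) | (0 | 0)))\{a,b,d} :: deadlocked
Run σ = ⟨b⟩ on P: start {u0}
  [1] b ⇒ {u1}
  — P admits the full trace.
Run σ = ⟨b⟩ on Q: start {v0}
  [1] b ⇒ ∅ (Q stuck)

b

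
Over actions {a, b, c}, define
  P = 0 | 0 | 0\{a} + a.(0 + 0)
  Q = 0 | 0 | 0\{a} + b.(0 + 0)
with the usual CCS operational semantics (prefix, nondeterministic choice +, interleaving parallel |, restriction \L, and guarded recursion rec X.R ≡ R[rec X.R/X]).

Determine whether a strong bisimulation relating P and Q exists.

Reachable graph of P (2 states):
  s0 = 0 | 0 | 0\{a} + a.(0 + 0) | --a--▸ s1
  s1 = 0 + 0 | ∅
Reachable graph of Q (2 states):
  t0 = 0 | 0 | 0\{a} + b.(0 + 0) | --b--▸ t1
  t1 = 0 + 0 | ∅
Partition-refinement fixed point:
  B0 = {s0}
  B1 = {s1, t1}
  B2 = {t0}
s0 ∈ B0, t0 ∈ B2 → different blocks

not bisimilar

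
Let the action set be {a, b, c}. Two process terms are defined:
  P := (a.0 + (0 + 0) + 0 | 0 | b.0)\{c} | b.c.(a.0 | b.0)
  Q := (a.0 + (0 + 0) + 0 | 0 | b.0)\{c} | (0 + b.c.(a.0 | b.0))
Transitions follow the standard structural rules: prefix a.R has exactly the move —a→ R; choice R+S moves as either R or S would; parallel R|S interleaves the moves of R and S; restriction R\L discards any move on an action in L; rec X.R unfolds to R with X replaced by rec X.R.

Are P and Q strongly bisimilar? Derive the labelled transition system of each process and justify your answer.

YES

Reachable graph of P (18 states):
  u0 = (a.0 + (0 + 0) + 0 | 0 | b.0)\{c} | b.c.(a.0 | b.0) | ··a··> u1, ··b··> u2, ··b··> u3
  u1 = 0\{c} | b.c.(a.0 | b.0) | ··b··> u4
  u2 = (0 | 0 | 0)\{c} | b.c.(a.0 | b.0) | ··b··> u5
  u3 = (a.0 + (0 + 0) + 0 | 0 | b.0)\{c} | c.(a.0 | b.0) | ··a··> u4, ··b··> u5, ··c··> u6
  u4 = 0\{c} | c.(a.0 | b.0) | ··c··> u7
  u5 = (0 | 0 | 0)\{c} | c.(a.0 | b.0) | ··c··> u8
  u6 = (a.0 + (0 + 0) + 0 | 0 | b.0)\{c} | (a.0 | b.0) | ··a··> u7, ··a··> u9, ··b··> u10, ··b··> u8
  u7 = 0\{c} | (a.0 | b.0) | ··a··> u11, ··b··> u12
  u8 = (0 | 0 | 0)\{c} | (a.0 | b.0) | ··a··> u13, ··b··> u14
  u9 = (a.0 + (0 + 0) + 0 | 0 | b.0)\{c} | (0 | b.0) | ··a··> u11, ··b··> u13, ··b··> u15
  u10 = (a.0 + (0 + 0) + 0 | 0 | b.0)\{c} | (a.0 | 0) | ··a··> u12, ··a··> u15, ··b··> u14
  u11 = 0\{c} | (0 | b.0) | ··b··> u16
  u12 = 0\{c} | (a.0 | 0) | ··a··> u16
  u13 = (0 | 0 | 0)\{c} | (0 | b.0) | ··b··> u17
  u14 = (0 | 0 | 0)\{c} | (a.0 | 0) | ··a··> u17
  u15 = (a.0 + (0 + 0) + 0 | 0 | b.0)\{c} | (0 | 0) | ··a··> u16, ··b··> u17
  u16 = 0\{c} | (0 | 0) | deadlocked
  u17 = (0 | 0 | 0)\{c} | (0 | 0) | deadlocked
Reachable graph of Q (18 states):
  v0 = (a.0 + (0 + 0) + 0 | 0 | b.0)\{c} | (0 + b.c.(a.0 | b.0)) | ··a··> v1, ··b··> v2, ··b··> v3
  v1 = 0\{c} | (0 + b.c.(a.0 | b.0)) | ··b··> v4
  v2 = (0 | 0 | 0)\{c} | (0 + b.c.(a.0 | b.0)) | ··b··> v5
  v3 = (a.0 + (0 + 0) + 0 | 0 | b.0)\{c} | c.(a.0 | b.0) | ··a··> v4, ··b··> v5, ··c··> v6
  v4 = 0\{c} | c.(a.0 | b.0) | ··c··> v7
  v5 = (0 | 0 | 0)\{c} | c.(a.0 | b.0) | ··c··> v8
  v6 = (a.0 + (0 + 0) + 0 | 0 | b.0)\{c} | (a.0 | b.0) | ··a··> v7, ··a··> v9, ··b··> v10, ··b··> v8
  v7 = 0\{c} | (a.0 | b.0) | ··a··> v11, ··b··> v12
  v8 = (0 | 0 | 0)\{c} | (a.0 | b.0) | ··a··> v13, ··b··> v14
  v9 = (a.0 + (0 + 0) + 0 | 0 | b.0)\{c} | (0 | b.0) | ··a··> v11, ··b··> v13, ··b··> v15
  v10 = (a.0 + (0 + 0) + 0 | 0 | b.0)\{c} | (a.0 | 0) | ··a··> v12, ··a··> v15, ··b··> v14
  v11 = 0\{c} | (0 | b.0) | ··b··> v16
  v12 = 0\{c} | (a.0 | 0) | ··a··> v16
  v13 = (0 | 0 | 0)\{c} | (0 | b.0) | ··b··> v17
  v14 = (0 | 0 | 0)\{c} | (a.0 | 0) | ··a··> v17
  v15 = (a.0 + (0 + 0) + 0 | 0 | b.0)\{c} | (0 | 0) | ··a··> v16, ··b··> v17
  v16 = 0\{c} | (0 | 0) | deadlocked
  v17 = (0 | 0 | 0)\{c} | (0 | 0) | deadlocked
Bisimilarity quotient blocks:
  B0 = {u0, v0}
  B1 = {u1, u2, v1, v2}
  B2 = {u4, u5, v4, v5}
  B3 = {u7, u8, v7, v8}
  B4 = {u12, u14, v12, v14}
  B5 = {u16, u17, v16, v17}
  B6 = {u11, u13, v11, v13}
  B7 = {u3, v3}
  B8 = {u6, v6}
  B9 = {u9, v9}
  B10 = {u15, v15}
  B11 = {u10, v10}
u0 ∈ B0, v0 ∈ B0 → same block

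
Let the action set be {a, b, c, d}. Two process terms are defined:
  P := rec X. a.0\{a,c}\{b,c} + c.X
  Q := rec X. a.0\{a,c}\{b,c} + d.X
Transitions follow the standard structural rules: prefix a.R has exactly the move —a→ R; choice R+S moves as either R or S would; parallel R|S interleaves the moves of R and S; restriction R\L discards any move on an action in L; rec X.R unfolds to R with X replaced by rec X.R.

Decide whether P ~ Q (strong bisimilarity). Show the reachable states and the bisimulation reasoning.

P's transition system — 2 states:
  s0 = rec X. a.0\{a,c}\{b,c} + c.X :: -a-> s1, -c-> s0
  s1 = 0\{a,c}\{b,c} :: (no moves)
Q's transition system — 2 states:
  t0 = rec X. a.0\{a,c}\{b,c} + d.X :: -a-> t1, -d-> t0
  t1 = 0\{a,c}\{b,c} :: (no moves)
Coarsest stable partition (strong bisimilarity classes):
  B0 = {s0}
  B1 = {s1, t1}
  B2 = {t0}
s0 ∈ B0, t0 ∈ B2 → different blocks

not bisimilar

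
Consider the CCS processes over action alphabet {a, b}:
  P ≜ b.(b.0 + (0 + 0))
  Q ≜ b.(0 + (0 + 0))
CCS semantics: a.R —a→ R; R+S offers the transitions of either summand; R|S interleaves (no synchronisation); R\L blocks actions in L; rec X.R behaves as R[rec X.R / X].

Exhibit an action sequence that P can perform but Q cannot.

LTS(P): 3 reachable states
  p0 = b.(b.0 + (0 + 0)) → —b→ p1
  p1 = b.0 + (0 + 0) → —b→ p2
  p2 = 0 → deadlocked
LTS(Q): 2 reachable states
  q0 = b.(0 + (0 + 0)) → —b→ q1
  q1 = 0 + (0 + 0) → deadlocked
Trace ⟨bb⟩ through P, begin at {p0}:
  step 1 (b): {p1}
  step 2 (b): {p2}
  — P admits the full trace.
Trace ⟨bb⟩ through Q, begin at {q0}:
  step 1 (b): {q1}
  step 2 (b): ∅ (Q stuck)

bb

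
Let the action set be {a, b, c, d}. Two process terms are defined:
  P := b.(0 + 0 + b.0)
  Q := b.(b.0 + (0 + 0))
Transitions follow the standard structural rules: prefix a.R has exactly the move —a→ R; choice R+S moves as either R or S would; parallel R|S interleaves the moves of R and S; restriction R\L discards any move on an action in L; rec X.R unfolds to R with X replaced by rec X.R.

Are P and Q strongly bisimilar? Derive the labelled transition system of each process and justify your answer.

P's transition system — 3 states:
  m0 = b.(0 + 0 + b.0) ⊢ —b→ m1
  m1 = 0 + 0 + b.0 ⊢ —b→ m2
  m2 = 0 ⊢ stopped
Q's transition system — 3 states:
  n0 = b.(b.0 + (0 + 0)) ⊢ —b→ n1
  n1 = b.0 + (0 + 0) ⊢ —b→ n2
  n2 = 0 ⊢ stopped
Coarsest stable partition (strong bisimilarity classes):
  B0 = {m0, n0}
  B1 = {m1, n1}
  B2 = {m2, n2}
m0 ∈ B0, n0 ∈ B0 → same block

P ~ Q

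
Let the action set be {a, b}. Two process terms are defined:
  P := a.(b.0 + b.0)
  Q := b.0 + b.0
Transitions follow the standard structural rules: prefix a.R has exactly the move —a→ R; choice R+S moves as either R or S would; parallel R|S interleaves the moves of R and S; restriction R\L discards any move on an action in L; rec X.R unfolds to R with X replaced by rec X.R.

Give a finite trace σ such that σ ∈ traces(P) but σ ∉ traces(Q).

a

LTS(P): 3 reachable states
  u0 = a.(b.0 + b.0) ⊢ ··a··> u1
  u1 = b.0 + b.0 ⊢ ··b··> u2
  u2 = 0 ⊢ ∅
LTS(Q): 2 reachable states
  v0 = b.0 + b.0 ⊢ ··b··> v1
  v1 = 0 ⊢ ∅
Executing a from P (initial set {u0}):
  [1] a ⇒ {u1}
  P completes σ.
Executing a from Q (initial set {v0}):
  [1] a ⇒ ∅ (Q stuck)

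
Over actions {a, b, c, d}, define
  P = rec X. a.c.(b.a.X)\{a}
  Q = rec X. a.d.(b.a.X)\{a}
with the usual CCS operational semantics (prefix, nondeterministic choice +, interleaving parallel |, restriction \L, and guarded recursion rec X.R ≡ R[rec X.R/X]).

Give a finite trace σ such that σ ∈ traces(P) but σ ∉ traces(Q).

LTS(P): 4 reachable states
  s0 = rec X. a.c.(b.a.X)\{a} → --a--▸ s1
  s1 = c.(b.a.(rec X. a.c.(b.a.X)\{a}))\{a} → --c--▸ s2
  s2 = (b.a.(rec X. a.c.(b.a.X)\{a}))\{a} → --b--▸ s3
  s3 = (a.(rec X. a.c.(b.a.X)\{a}))\{a} → ∅
LTS(Q): 4 reachable states
  t0 = rec X. a.d.(b.a.X)\{a} → --a--▸ t1
  t1 = d.(b.a.(rec X. a.d.(b.a.X)\{a}))\{a} → --d--▸ t2
  t2 = (b.a.(rec X. a.d.(b.a.X)\{a}))\{a} → --b--▸ t3
  t3 = (a.(rec X. a.d.(b.a.X)\{a}))\{a} → ∅
Executing ac from P (initial set {s0}):
  after a @ step 1: {s1}
  after c @ step 2: {s2}
  P completes σ.
Executing ac from Q (initial set {t0}):
  after a @ step 1: {t1}
  after c @ step 2: ∅  — Q cannot continue

ac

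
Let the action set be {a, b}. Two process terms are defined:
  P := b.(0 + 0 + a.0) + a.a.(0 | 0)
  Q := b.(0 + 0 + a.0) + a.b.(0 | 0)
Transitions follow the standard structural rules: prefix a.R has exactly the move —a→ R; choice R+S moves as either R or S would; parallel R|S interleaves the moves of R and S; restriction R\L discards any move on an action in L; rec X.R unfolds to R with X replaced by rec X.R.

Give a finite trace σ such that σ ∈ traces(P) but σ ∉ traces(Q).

P's transition system — 5 states:
  m0 = b.(0 + 0 + a.0) + a.a.(0 | 0) ⊢ =a=> m1, =b=> m2
  m1 = a.(0 | 0) ⊢ =a=> m3
  m2 = 0 + 0 + a.0 ⊢ =a=> m4
  m3 = 0 | 0 ⊢ stopped
  m4 = 0 ⊢ stopped
Q's transition system — 5 states:
  n0 = b.(0 + 0 + a.0) + a.b.(0 | 0) ⊢ =a=> n1, =b=> n2
  n1 = b.(0 | 0) ⊢ =b=> n3
  n2 = 0 + 0 + a.0 ⊢ =a=> n4
  n3 = 0 | 0 ⊢ stopped
  n4 = 0 ⊢ stopped
Executing aa from P (initial set {m0}):
  after a @ step 1: {m1}
  after a @ step 2: {m3}
  P completes σ.
Executing aa from Q (initial set {n0}):
  after a @ step 1: {n1}
  after a @ step 2: no successor for Q

aa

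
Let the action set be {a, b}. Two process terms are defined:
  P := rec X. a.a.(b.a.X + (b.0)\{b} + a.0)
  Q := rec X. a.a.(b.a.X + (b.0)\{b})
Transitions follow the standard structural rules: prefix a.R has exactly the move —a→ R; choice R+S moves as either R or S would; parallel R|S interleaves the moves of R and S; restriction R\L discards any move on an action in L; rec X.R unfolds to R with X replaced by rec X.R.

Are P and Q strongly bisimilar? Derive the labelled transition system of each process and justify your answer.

not bisimilar

LTS(P): 5 reachable states
  p0 = rec X. a.a.(b.a.X + (b.0)\{b} + a.0) has moves --a--▸ p1
  p1 = a.(b.a.(rec X. a.a.(b.a.X + (b.0)\{b} + a.0)) + (b.0)\{b} + a.0) has moves --a--▸ p2
  p2 = b.a.(rec X. a.a.(b.a.X + (b.0)\{b} + a.0)) + (b.0)\{b} + a.0 has moves --a--▸ p3, --b--▸ p4
  p3 = 0 has moves deadlocked
  p4 = a.(rec X. a.a.(b.a.X + (b.0)\{b} + a.0)) has moves --a--▸ p0
LTS(Q): 4 reachable states
  q0 = rec X. a.a.(b.a.X + (b.0)\{b}) has moves --a--▸ q1
  q1 = a.(b.a.(rec X. a.a.(b.a.X + (b.0)\{b})) + (b.0)\{b}) has moves --a--▸ q2
  q2 = b.a.(rec X. a.a.(b.a.X + (b.0)\{b})) + (b.0)\{b} has moves --b--▸ q3
  q3 = a.(rec X. a.a.(b.a.X + (b.0)\{b})) has moves --a--▸ q0
Coarsest stable partition (strong bisimilarity classes):
  B0 = {p0}
  B1 = {p1}
  B2 = {p2}
  B3 = {p4}
  B4 = {p3}
  B5 = {q0}
  B6 = {q1}
  B7 = {q2}
  B8 = {q3}
p0 ∈ B0, q0 ∈ B5 → different blocks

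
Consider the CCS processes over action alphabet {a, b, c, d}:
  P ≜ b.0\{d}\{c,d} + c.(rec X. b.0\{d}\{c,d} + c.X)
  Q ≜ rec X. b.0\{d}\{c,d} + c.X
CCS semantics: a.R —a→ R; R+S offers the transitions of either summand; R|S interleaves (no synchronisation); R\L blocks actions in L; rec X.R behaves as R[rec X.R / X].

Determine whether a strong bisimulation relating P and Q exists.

YES

LTS(P): 3 reachable states
  s0 = b.0\{d}\{c,d} + c.(rec X. b.0\{d}\{c,d} + c.X) | =b=> s1, =c=> s2
  s1 = 0\{d}\{c,d} | ∅
  s2 = rec X. b.0\{d}\{c,d} + c.X | =b=> s1, =c=> s2
LTS(Q): 2 reachable states
  t0 = rec X. b.0\{d}\{c,d} + c.X | =b=> t1, =c=> t0
  t1 = 0\{d}\{c,d} | ∅
Partition-refinement fixed point:
  B0 = {s0, s2, t0}
  B1 = {s1, t1}
s0 ∈ B0, t0 ∈ B0 → same block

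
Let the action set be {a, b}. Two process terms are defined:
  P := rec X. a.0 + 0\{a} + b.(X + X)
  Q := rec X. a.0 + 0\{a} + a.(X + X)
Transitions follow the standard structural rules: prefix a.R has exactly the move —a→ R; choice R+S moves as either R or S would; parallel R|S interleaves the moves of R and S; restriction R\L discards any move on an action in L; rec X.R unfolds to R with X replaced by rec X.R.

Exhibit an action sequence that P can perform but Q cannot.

Reachable graph of P (3 states):
  m0 = rec X. a.0 + 0\{a} + b.(X + X) ⊢ =a=> m1, =b=> m2
  m1 = 0 ⊢ (no moves)
  m2 = (rec X. a.0 + 0\{a} + b.(X + X)) + (rec X. a.0 + 0\{a} + b.(X + X)) ⊢ =a=> m1, =b=> m2
Reachable graph of Q (3 states):
  n0 = rec X. a.0 + 0\{a} + a.(X + X) ⊢ =a=> n1, =a=> n2
  n1 = (rec X. a.0 + 0\{a} + a.(X + X)) + (rec X. a.0 + 0\{a} + a.(X + X)) ⊢ =a=> n1, =a=> n2
  n2 = 0 ⊢ (no moves)
Executing b from P (initial set {m0}):
  [1] b ⇒ {m2}
  — P admits the full trace.
Executing b from Q (initial set {n0}):
  [1] b ⇒ no successor for Q

b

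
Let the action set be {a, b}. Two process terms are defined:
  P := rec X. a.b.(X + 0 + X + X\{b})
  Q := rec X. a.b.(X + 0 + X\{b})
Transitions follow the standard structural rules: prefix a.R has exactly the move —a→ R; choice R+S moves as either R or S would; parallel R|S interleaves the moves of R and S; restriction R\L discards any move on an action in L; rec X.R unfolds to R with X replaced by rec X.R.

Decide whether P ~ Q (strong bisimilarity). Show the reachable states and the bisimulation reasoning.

bisimilar

Reachable graph of P (4 states):
  m0 = rec X. a.b.(X + 0 + X + X\{b}) → =a=> m1
  m1 = b.((rec X. a.b.(X + 0 + X + X\{b})) + 0 + (rec X. a.b.(X + 0 + X + X\{b})) + (rec X. a.b.(X + 0 + X + X\{b}))\{b}) → =b=> m2
  m2 = (rec X. a.b.(X + 0 + X + X\{b})) + 0 + (rec X. a.b.(X + 0 + X + X\{b})) + (rec X. a.b.(X + 0 + X + X\{b}))\{b} → =a=> m1, =a=> m3
  m3 = (b.((rec X. a.b.(X + 0 + X + X\{b})) + 0 + (rec X. a.b.(X + 0 + X + X\{b})) + (rec X. a.b.(X + 0 + X + X\{b}))\{b}))\{b} → stopped
Reachable graph of Q (4 states):
  n0 = rec X. a.b.(X + 0 + X\{b}) → =a=> n1
  n1 = b.((rec X. a.b.(X + 0 + X\{b})) + 0 + (rec X. a.b.(X + 0 + X\{b}))\{b}) → =b=> n2
  n2 = (rec X. a.b.(X + 0 + X\{b})) + 0 + (rec X. a.b.(X + 0 + X\{b}))\{b} → =a=> n1, =a=> n3
  n3 = (b.((rec X. a.b.(X + 0 + X\{b})) + 0 + (rec X. a.b.(X + 0 + X\{b}))\{b}))\{b} → stopped
Coarsest stable partition (strong bisimilarity classes):
  B0 = {m0, n0}
  B1 = {m1, n1}
  B2 = {m2, n2}
  B3 = {m3, n3}
m0 ∈ B0, n0 ∈ B0 → same block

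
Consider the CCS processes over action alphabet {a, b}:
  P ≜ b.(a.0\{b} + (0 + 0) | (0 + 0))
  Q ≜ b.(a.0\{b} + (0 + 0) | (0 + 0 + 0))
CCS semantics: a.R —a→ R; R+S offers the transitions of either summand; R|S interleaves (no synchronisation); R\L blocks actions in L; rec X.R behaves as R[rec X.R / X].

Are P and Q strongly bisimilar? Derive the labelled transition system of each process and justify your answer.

P's transition system — 3 states:
  s0 = b.(a.0\{b} + (0 + 0) | (0 + 0)) :: -b-> s1
  s1 = a.0\{b} + (0 + 0) | (0 + 0) :: -a-> s2
  s2 = 0\{b} :: stopped
Q's transition system — 3 states:
  t0 = b.(a.0\{b} + (0 + 0) | (0 + 0 + 0)) :: -b-> t1
  t1 = a.0\{b} + (0 + 0) | (0 + 0 + 0) :: -a-> t2
  t2 = 0\{b} :: stopped
Partition-refinement fixed point:
  B0 = {s0, t0}
  B1 = {s1, t1}
  B2 = {s2, t2}
s0 ∈ B0, t0 ∈ B0 → same block

bisimilar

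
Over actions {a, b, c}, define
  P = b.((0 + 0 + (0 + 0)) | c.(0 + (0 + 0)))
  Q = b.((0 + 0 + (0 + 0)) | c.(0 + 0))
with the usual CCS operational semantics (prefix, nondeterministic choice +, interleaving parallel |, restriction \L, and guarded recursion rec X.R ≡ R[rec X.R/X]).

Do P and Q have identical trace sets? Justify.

trace-equivalent

Reachable graph of P (3 states):
  s0 = b.((0 + 0 + (0 + 0)) | c.(0 + (0 + 0))) | =b=> s1
  s1 = (0 + 0 + (0 + 0)) | c.(0 + (0 + 0)) | =c=> s2
  s2 = (0 + 0 + (0 + 0)) | (0 + (0 + 0)) | ·
Reachable graph of Q (3 states):
  t0 = b.((0 + 0 + (0 + 0)) | c.(0 + 0)) | =b=> t1
  t1 = (0 + 0 + (0 + 0)) | c.(0 + 0) | =c=> t2
  t2 = (0 + 0 + (0 + 0)) | (0 + 0) | ·
Coarsest stable partition (strong bisimilarity classes):
  B0 = {s0, t0}
  B1 = {s1, t1}
  B2 = {s2, t2}
s0 ∈ B0, t0 ∈ B0 → same block
Bisimilar ⇒ trace-equivalent.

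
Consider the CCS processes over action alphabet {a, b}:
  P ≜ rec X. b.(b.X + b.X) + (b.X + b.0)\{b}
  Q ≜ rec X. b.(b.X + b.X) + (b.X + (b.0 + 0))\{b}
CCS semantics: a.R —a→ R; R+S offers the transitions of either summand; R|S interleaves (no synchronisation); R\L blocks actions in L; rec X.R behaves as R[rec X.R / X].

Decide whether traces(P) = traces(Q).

LTS(P): 2 reachable states
  p0 = rec X. b.(b.X + b.X) + (b.X + b.0)\{b} :: ··b··> p1
  p1 = b.(rec X. b.(b.X + b.X) + (b.X + b.0)\{b}) + b.(rec X. b.(b.X + b.X) + (b.X + b.0)\{b}) :: ··b··> p0
LTS(Q): 2 reachable states
  q0 = rec X. b.(b.X + b.X) + (b.X + (b.0 + 0))\{b} :: ··b··> q1
  q1 = b.(rec X. b.(b.X + b.X) + (b.X + (b.0 + 0))\{b}) + b.(rec X. b.(b.X + b.X) + (b.X + (b.0 + 0))\{b}) :: ··b··> q0
Bisimilarity quotient blocks:
  B0 = {p0, p1, q0, q1}
p0 ∈ B0, q0 ∈ B0 → same block
Bisimilar ⇒ trace-equivalent.

YES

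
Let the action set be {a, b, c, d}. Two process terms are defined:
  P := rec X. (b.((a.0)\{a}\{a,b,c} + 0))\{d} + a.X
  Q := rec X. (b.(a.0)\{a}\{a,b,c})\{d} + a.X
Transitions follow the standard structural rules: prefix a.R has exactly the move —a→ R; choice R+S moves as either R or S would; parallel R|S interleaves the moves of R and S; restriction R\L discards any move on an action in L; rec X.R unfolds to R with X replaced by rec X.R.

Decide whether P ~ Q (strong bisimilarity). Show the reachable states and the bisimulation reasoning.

LTS(P): 2 reachable states
  p0 = rec X. (b.((a.0)\{a}\{a,b,c} + 0))\{d} + a.X :: ··a··> p0, ··b··> p1
  p1 = ((a.0)\{a}\{a,b,c} + 0)\{d} :: deadlocked
LTS(Q): 2 reachable states
  q0 = rec X. (b.(a.0)\{a}\{a,b,c})\{d} + a.X :: ··a··> q0, ··b··> q1
  q1 = (a.0)\{a}\{a,b,c}\{d} :: deadlocked
Partition-refinement fixed point:
  B0 = {p0, q0}
  B1 = {p1, q1}
p0 ∈ B0, q0 ∈ B0 → same block

P ~ Q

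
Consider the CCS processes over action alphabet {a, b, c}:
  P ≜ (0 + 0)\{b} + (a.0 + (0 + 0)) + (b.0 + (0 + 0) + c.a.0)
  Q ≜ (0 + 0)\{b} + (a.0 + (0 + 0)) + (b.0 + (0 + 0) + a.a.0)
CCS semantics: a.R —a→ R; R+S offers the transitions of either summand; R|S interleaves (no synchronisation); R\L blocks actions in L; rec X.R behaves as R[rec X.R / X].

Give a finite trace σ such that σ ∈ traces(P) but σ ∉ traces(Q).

Reachable graph of P (3 states):
  u0 = (0 + 0)\{b} + (a.0 + (0 + 0)) + (b.0 + (0 + 0) + c.a.0) ⊢ —a→ u1, —b→ u1, —c→ u2
  u1 = 0 ⊢ ∅
  u2 = a.0 ⊢ —a→ u1
Reachable graph of Q (3 states):
  v0 = (0 + 0)\{b} + (a.0 + (0 + 0)) + (b.0 + (0 + 0) + a.a.0) ⊢ —a→ v1, —a→ v2, —b→ v1
  v1 = 0 ⊢ ∅
  v2 = a.0 ⊢ —a→ v1
Executing c from P (initial set {u0}):
  [1] c ⇒ {u2}
  — P admits the full trace.
Executing c from Q (initial set {v0}):
  [1] c ⇒ no successor for Q

c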